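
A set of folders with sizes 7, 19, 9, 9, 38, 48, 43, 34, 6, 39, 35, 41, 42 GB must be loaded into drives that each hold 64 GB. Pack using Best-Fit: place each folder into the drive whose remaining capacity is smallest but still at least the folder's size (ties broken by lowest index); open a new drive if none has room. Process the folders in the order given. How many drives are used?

Put 7 GB in drive 1; 57 GB remain.
Put 19 GB in drive 1; 38 GB remain.
Put 9 GB in drive 1; 29 GB remain.
Put 9 GB in drive 1; 20 GB remain.
Put 38 GB in drive 2; 26 GB remain.
Put 48 GB in drive 3; 16 GB remain.
Put 43 GB in drive 4; 21 GB remain.
Put 34 GB in drive 5; 30 GB remain.
Put 6 GB in drive 3; 10 GB remain.
Put 39 GB in drive 6; 25 GB remain.
Put 35 GB in drive 7; 29 GB remain.
Put 41 GB in drive 8; 23 GB remain.
Put 42 GB in drive 9; 22 GB remain.

9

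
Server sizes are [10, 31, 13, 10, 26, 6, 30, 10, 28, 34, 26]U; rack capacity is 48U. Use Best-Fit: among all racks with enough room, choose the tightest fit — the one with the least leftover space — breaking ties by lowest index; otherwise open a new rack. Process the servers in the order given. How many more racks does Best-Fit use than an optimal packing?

1

Best-Fit: [10,31,6] [13,10] [26] [30,10] [28] [34] [26] → 7 racks.
6 servers exceed 24U (half the capacity), and no two of those can share a rack, so at least 6 racks are needed.
An optimal packing achieves that bound: [34,13] [31,10,6] [30,10] [28,10] [26] [26] → 6 racks.
Excess: 7 − 6 = 1.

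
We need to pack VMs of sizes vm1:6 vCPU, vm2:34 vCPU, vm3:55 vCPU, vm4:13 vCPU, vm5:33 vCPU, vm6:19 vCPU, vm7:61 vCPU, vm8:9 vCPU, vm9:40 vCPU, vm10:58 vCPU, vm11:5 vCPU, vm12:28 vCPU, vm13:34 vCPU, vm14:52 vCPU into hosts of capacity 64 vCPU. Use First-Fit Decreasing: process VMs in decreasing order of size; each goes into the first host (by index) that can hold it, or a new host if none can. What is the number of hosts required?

Sorted descending: 61, 58, 55, 52, 40, 34, 34, 33, 28, 19, 13, 9, 6, 5.
Put 61 vCPU in host 1; 3 vCPU remain.
Put 58 vCPU in host 2; 6 vCPU remain.
Put 55 vCPU in host 3; 9 vCPU remain.
Put 52 vCPU in host 4; 12 vCPU remain.
Put 40 vCPU in host 5; 24 vCPU remain.
Put 34 vCPU in host 6; 30 vCPU remain.
Put 34 vCPU in host 7; 30 vCPU remain.
Put 33 vCPU in host 8; 31 vCPU remain.
Put 28 vCPU in host 6; 2 vCPU remain.
Put 19 vCPU in host 5; 5 vCPU remain.
Put 13 vCPU in host 7; 17 vCPU remain.
Put 9 vCPU in host 3; 0 vCPU remain.
Put 6 vCPU in host 2; 0 vCPU remain.
Put 5 vCPU in host 4; 7 vCPU remain.
Final hosts: [61] [58,6] [55,9] [52,5] [40,19] [34,28] [34,13] [33].

8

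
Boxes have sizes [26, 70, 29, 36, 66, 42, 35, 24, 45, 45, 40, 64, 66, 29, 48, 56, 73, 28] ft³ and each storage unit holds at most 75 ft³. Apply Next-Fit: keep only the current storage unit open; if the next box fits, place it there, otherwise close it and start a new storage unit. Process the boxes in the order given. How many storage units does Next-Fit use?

16 storage units

storage unit 1: place 26 ft³, 49 ft³ left
storage unit 2: place 70 ft³, 5 ft³ left
storage unit 3: place 29 ft³, 46 ft³ left
storage unit 3: place 36 ft³, 10 ft³ left
storage unit 4: place 66 ft³, 9 ft³ left
storage unit 5: place 42 ft³, 33 ft³ left
storage unit 6: place 35 ft³, 40 ft³ left
storage unit 6: place 24 ft³, 16 ft³ left
storage unit 7: place 45 ft³, 30 ft³ left
storage unit 8: place 45 ft³, 30 ft³ left
storage unit 9: place 40 ft³, 35 ft³ left
storage unit 10: place 64 ft³, 11 ft³ left
storage unit 11: place 66 ft³, 9 ft³ left
storage unit 12: place 29 ft³, 46 ft³ left
storage unit 13: place 48 ft³, 27 ft³ left
storage unit 14: place 56 ft³, 19 ft³ left
storage unit 15: place 73 ft³, 2 ft³ left
storage unit 16: place 28 ft³, 47 ft³ left
Final storage units: [26] [70] [29,36] [66] [42] [35,24] [45] [45] [40] [64] [66] [29] [48] [56] [73] [28].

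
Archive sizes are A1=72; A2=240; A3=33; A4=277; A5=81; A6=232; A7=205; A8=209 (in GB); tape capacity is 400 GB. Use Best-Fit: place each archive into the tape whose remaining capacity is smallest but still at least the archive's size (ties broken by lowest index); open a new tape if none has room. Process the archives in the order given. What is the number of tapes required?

5

A1 (72 GB) → tape 1 (remaining 328 GB)
A2 (240 GB) → tape 1 (remaining 88 GB)
A3 (33 GB) → tape 1 (remaining 55 GB)
A4 (277 GB) → tape 2 (remaining 123 GB)
A5 (81 GB) → tape 2 (remaining 42 GB)
A6 (232 GB) → tape 3 (remaining 168 GB)
A7 (205 GB) → tape 4 (remaining 195 GB)
A8 (209 GB) → tape 5 (remaining 191 GB)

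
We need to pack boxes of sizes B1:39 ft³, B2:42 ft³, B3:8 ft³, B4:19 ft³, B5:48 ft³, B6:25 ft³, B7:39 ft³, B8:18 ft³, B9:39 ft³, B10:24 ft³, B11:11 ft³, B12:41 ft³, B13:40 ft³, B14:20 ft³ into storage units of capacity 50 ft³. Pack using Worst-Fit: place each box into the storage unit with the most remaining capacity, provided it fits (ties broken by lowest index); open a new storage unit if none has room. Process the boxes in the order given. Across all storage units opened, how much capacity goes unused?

87

Put B1 (39 ft³) in storage unit 1; 11 ft³ remain.
Put B2 (42 ft³) in storage unit 2; 8 ft³ remain.
Put B3 (8 ft³) in storage unit 1; 3 ft³ remain.
Put B4 (19 ft³) in storage unit 3; 31 ft³ remain.
Put B5 (48 ft³) in storage unit 4; 2 ft³ remain.
Put B6 (25 ft³) in storage unit 3; 6 ft³ remain.
Put B7 (39 ft³) in storage unit 5; 11 ft³ remain.
Put B8 (18 ft³) in storage unit 6; 32 ft³ remain.
Put B9 (39 ft³) in storage unit 7; 11 ft³ remain.
Put B10 (24 ft³) in storage unit 6; 8 ft³ remain.
Put B11 (11 ft³) in storage unit 5; 0 ft³ remain.
Put B12 (41 ft³) in storage unit 8; 9 ft³ remain.
Put B13 (40 ft³) in storage unit 9; 10 ft³ remain.
Put B14 (20 ft³) in storage unit 10; 30 ft³ remain.
10 storage units × 50 ft³ = 500 ft³; used 413 ft³; unused 87 ft³.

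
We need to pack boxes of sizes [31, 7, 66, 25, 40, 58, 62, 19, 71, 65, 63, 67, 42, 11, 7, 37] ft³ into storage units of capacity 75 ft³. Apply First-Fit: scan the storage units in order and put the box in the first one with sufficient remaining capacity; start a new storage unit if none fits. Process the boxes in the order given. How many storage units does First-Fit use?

11

Put 31 ft³ in storage unit 1; 44 ft³ remain.
Put 7 ft³ in storage unit 1; 37 ft³ remain.
Put 66 ft³ in storage unit 2; 9 ft³ remain.
Put 25 ft³ in storage unit 1; 12 ft³ remain.
Put 40 ft³ in storage unit 3; 35 ft³ remain.
Put 58 ft³ in storage unit 4; 17 ft³ remain.
Put 62 ft³ in storage unit 5; 13 ft³ remain.
Put 19 ft³ in storage unit 3; 16 ft³ remain.
Put 71 ft³ in storage unit 6; 4 ft³ remain.
Put 65 ft³ in storage unit 7; 10 ft³ remain.
Put 63 ft³ in storage unit 8; 12 ft³ remain.
Put 67 ft³ in storage unit 9; 8 ft³ remain.
Put 42 ft³ in storage unit 10; 33 ft³ remain.
Put 11 ft³ in storage unit 1; 1 ft³ remain.
Put 7 ft³ in storage unit 2; 2 ft³ remain.
Put 37 ft³ in storage unit 11; 38 ft³ remain.
Final storage units: [31,7,25,11] [66,7] [40,19] [58] [62] [71] [65] [63] [67] [42] [37].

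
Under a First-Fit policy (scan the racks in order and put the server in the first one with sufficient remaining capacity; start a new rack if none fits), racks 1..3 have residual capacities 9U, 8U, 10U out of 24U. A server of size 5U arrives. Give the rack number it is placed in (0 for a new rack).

1

Racks with room: rack 1 (9U), rack 2 (8U), rack 3 (10U).
The first with room is rack 1.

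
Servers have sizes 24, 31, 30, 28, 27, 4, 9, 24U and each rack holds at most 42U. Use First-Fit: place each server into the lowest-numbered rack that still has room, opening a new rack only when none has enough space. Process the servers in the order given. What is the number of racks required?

6

Put 24U in rack 1; 18U remain.
Put 31U in rack 2; 11U remain.
Put 30U in rack 3; 12U remain.
Put 28U in rack 4; 14U remain.
Put 27U in rack 5; 15U remain.
Put 4U in rack 1; 14U remain.
Put 9U in rack 1; 5U remain.
Put 24U in rack 6; 18U remain.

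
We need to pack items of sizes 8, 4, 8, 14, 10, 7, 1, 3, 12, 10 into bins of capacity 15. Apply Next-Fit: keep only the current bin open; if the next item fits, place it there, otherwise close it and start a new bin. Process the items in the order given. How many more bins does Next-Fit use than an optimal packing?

Next-Fit: [8,4] [8] [14] [10] [7,1,3] [12] [10] → 7 bins.
Total size 77; any packing needs at least ⌈77/15⌉ = 6 bins.
An optimal packing achieves that bound: [14,1] [12,3] [10,4] [10] [8,7] [8] → 6 bins.
Excess: 7 − 6 = 1.

1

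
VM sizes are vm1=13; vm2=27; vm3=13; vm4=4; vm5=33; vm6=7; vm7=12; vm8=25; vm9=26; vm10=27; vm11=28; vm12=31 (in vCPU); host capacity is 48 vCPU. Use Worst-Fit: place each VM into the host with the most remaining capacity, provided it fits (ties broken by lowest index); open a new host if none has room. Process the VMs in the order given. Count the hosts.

8 hosts

vm1 (13 vCPU) → host 1 (remaining 35 vCPU)
vm2 (27 vCPU) → host 1 (remaining 8 vCPU)
vm3 (13 vCPU) → host 2 (remaining 35 vCPU)
vm4 (4 vCPU) → host 2 (remaining 31 vCPU)
vm5 (33 vCPU) → host 3 (remaining 15 vCPU)
vm6 (7 vCPU) → host 2 (remaining 24 vCPU)
vm7 (12 vCPU) → host 2 (remaining 12 vCPU)
vm8 (25 vCPU) → host 4 (remaining 23 vCPU)
vm9 (26 vCPU) → host 5 (remaining 22 vCPU)
vm10 (27 vCPU) → host 6 (remaining 21 vCPU)
vm11 (28 vCPU) → host 7 (remaining 20 vCPU)
vm12 (31 vCPU) → host 8 (remaining 17 vCPU)
Final hosts: [13,27] [13,4,7,12] [33] [25] [26] [27] [28] [31].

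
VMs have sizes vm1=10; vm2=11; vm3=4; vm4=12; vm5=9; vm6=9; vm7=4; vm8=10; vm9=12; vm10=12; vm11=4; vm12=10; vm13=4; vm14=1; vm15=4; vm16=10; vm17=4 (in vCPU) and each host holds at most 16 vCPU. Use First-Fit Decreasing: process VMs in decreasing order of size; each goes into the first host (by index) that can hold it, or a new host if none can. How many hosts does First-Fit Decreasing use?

Sorted descending: 12, 12, 12, 11, 10, 10, 10, 10, 9, 9, 4, 4, 4, 4, 4, 4, 1.
host 1: place 12 vCPU, 4 vCPU left
host 2: place 12 vCPU, 4 vCPU left
host 3: place 12 vCPU, 4 vCPU left
host 4: place 11 vCPU, 5 vCPU left
host 5: place 10 vCPU, 6 vCPU left
host 6: place 10 vCPU, 6 vCPU left
host 7: place 10 vCPU, 6 vCPU left
host 8: place 10 vCPU, 6 vCPU left
host 9: place 9 vCPU, 7 vCPU left
host 10: place 9 vCPU, 7 vCPU left
host 1: place 4 vCPU, 0 vCPU left
host 2: place 4 vCPU, 0 vCPU left
host 3: place 4 vCPU, 0 vCPU left
host 4: place 4 vCPU, 1 vCPU left
host 5: place 4 vCPU, 2 vCPU left
host 6: place 4 vCPU, 2 vCPU left
host 4: place 1 vCPU, 0 vCPU left

10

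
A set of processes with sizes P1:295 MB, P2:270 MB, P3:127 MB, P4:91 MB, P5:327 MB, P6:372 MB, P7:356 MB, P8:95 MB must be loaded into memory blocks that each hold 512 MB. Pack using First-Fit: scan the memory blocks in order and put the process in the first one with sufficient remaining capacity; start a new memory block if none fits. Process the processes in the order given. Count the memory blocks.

5 memory blocks

P1 (295 MB) → memory block 1 (remaining 217 MB)
P2 (270 MB) → memory block 2 (remaining 242 MB)
P3 (127 MB) → memory block 1 (remaining 90 MB)
P4 (91 MB) → memory block 2 (remaining 151 MB)
P5 (327 MB) → memory block 3 (remaining 185 MB)
P6 (372 MB) → memory block 4 (remaining 140 MB)
P7 (356 MB) → memory block 5 (remaining 156 MB)
P8 (95 MB) → memory block 2 (remaining 56 MB)
Final memory blocks: [295,127] [270,91,95] [327] [372] [356].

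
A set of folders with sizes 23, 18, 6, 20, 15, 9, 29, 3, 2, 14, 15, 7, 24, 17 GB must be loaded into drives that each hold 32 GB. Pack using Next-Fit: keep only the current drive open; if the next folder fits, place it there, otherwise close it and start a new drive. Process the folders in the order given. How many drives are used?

8

Put 23 GB in drive 1; 9 GB remain.
Put 18 GB in drive 2; 14 GB remain.
Put 6 GB in drive 2; 8 GB remain.
Put 20 GB in drive 3; 12 GB remain.
Put 15 GB in drive 4; 17 GB remain.
Put 9 GB in drive 4; 8 GB remain.
Put 29 GB in drive 5; 3 GB remain.
Put 3 GB in drive 5; 0 GB remain.
Put 2 GB in drive 6; 30 GB remain.
Put 14 GB in drive 6; 16 GB remain.
Put 15 GB in drive 6; 1 GB remain.
Put 7 GB in drive 7; 25 GB remain.
Put 24 GB in drive 7; 1 GB remain.
Put 17 GB in drive 8; 15 GB remain.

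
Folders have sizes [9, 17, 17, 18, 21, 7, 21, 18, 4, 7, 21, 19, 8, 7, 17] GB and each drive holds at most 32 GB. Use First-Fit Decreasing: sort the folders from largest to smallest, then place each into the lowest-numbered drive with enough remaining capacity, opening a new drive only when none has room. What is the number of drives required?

Sorted descending: 21, 21, 21, 19, 18, 18, 17, 17, 17, 9, 8, 7, 7, 7, 4.
Put 21 GB in drive 1; 11 GB remain.
Put 21 GB in drive 2; 11 GB remain.
Put 21 GB in drive 3; 11 GB remain.
Put 19 GB in drive 4; 13 GB remain.
Put 18 GB in drive 5; 14 GB remain.
Put 18 GB in drive 6; 14 GB remain.
Put 17 GB in drive 7; 15 GB remain.
Put 17 GB in drive 8; 15 GB remain.
Put 17 GB in drive 9; 15 GB remain.
Put 9 GB in drive 1; 2 GB remain.
Put 8 GB in drive 2; 3 GB remain.
Put 7 GB in drive 3; 4 GB remain.
Put 7 GB in drive 4; 6 GB remain.
Put 7 GB in drive 5; 7 GB remain.
Put 4 GB in drive 3; 0 GB remain.

9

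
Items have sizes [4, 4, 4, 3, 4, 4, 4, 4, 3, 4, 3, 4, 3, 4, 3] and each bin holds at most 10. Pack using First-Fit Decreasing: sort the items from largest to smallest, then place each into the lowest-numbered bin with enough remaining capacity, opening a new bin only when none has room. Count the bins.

Sorted descending: 4, 4, 4, 4, 4, 4, 4, 4, 4, 4, 3, 3, 3, 3, 3.
bin 1: place 4, 6 left
bin 1: place 4, 2 left
bin 2: place 4, 6 left
bin 2: place 4, 2 left
bin 3: place 4, 6 left
bin 3: place 4, 2 left
bin 4: place 4, 6 left
bin 4: place 4, 2 left
bin 5: place 4, 6 left
bin 5: place 4, 2 left
bin 6: place 3, 7 left
bin 6: place 3, 4 left
bin 6: place 3, 1 left
bin 7: place 3, 7 left
bin 7: place 3, 4 left
Final bins: [4,4] [4,4] [4,4] [4,4] [4,4] [3,3,3] [3,3].

7 bins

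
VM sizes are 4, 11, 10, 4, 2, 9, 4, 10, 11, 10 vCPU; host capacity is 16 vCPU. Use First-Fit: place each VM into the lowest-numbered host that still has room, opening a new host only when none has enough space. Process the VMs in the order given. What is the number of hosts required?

4 vCPU → host 1 (remaining 12 vCPU)
11 vCPU → host 1 (remaining 1 vCPU)
10 vCPU → host 2 (remaining 6 vCPU)
4 vCPU → host 2 (remaining 2 vCPU)
2 vCPU → host 2 (remaining 0 vCPU)
9 vCPU → host 3 (remaining 7 vCPU)
4 vCPU → host 3 (remaining 3 vCPU)
10 vCPU → host 4 (remaining 6 vCPU)
11 vCPU → host 5 (remaining 5 vCPU)
10 vCPU → host 6 (remaining 6 vCPU)

6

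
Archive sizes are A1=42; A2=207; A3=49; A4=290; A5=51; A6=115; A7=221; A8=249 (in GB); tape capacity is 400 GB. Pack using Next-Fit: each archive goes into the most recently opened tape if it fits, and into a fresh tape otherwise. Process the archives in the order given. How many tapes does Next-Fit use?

4

A1 (42 GB) → tape 1 (remaining 358 GB)
A2 (207 GB) → tape 1 (remaining 151 GB)
A3 (49 GB) → tape 1 (remaining 102 GB)
A4 (290 GB) → tape 2 (remaining 110 GB)
A5 (51 GB) → tape 2 (remaining 59 GB)
A6 (115 GB) → tape 3 (remaining 285 GB)
A7 (221 GB) → tape 3 (remaining 64 GB)
A8 (249 GB) → tape 4 (remaining 151 GB)
Final tapes: [42,207,49] [290,51] [115,221] [249].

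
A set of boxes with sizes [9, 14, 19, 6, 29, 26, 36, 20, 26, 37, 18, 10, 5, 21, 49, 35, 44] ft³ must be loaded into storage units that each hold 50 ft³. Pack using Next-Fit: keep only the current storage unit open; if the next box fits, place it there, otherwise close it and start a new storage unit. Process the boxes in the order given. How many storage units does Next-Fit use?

11 storage units

Put 9 ft³ in storage unit 1; 41 ft³ remain.
Put 14 ft³ in storage unit 1; 27 ft³ remain.
Put 19 ft³ in storage unit 1; 8 ft³ remain.
Put 6 ft³ in storage unit 1; 2 ft³ remain.
Put 29 ft³ in storage unit 2; 21 ft³ remain.
Put 26 ft³ in storage unit 3; 24 ft³ remain.
Put 36 ft³ in storage unit 4; 14 ft³ remain.
Put 20 ft³ in storage unit 5; 30 ft³ remain.
Put 26 ft³ in storage unit 5; 4 ft³ remain.
Put 37 ft³ in storage unit 6; 13 ft³ remain.
Put 18 ft³ in storage unit 7; 32 ft³ remain.
Put 10 ft³ in storage unit 7; 22 ft³ remain.
Put 5 ft³ in storage unit 7; 17 ft³ remain.
Put 21 ft³ in storage unit 8; 29 ft³ remain.
Put 49 ft³ in storage unit 9; 1 ft³ remain.
Put 35 ft³ in storage unit 10; 15 ft³ remain.
Put 44 ft³ in storage unit 11; 6 ft³ remain.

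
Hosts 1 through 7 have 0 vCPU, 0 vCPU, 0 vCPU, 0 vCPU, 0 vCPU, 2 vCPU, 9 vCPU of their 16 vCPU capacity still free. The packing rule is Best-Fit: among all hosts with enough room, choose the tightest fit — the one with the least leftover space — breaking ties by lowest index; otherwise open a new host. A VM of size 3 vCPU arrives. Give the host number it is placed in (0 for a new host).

Hosts with room: host 7 (9 vCPU).
Tightest fit is host 7 with 9 vCPU free.

7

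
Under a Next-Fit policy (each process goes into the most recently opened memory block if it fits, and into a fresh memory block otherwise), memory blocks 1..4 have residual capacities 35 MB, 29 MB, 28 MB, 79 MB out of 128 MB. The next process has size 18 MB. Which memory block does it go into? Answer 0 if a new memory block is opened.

4

Next-Fit only looks at memory block 4, which has 79 MB free.
18 MB fits there.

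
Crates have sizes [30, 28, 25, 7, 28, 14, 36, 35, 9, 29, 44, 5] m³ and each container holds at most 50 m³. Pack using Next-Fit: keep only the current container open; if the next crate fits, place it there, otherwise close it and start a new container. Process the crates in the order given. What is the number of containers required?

8

container 1: place 30 m³, 20 m³ left
container 2: place 28 m³, 22 m³ left
container 3: place 25 m³, 25 m³ left
container 3: place 7 m³, 18 m³ left
container 4: place 28 m³, 22 m³ left
container 4: place 14 m³, 8 m³ left
container 5: place 36 m³, 14 m³ left
container 6: place 35 m³, 15 m³ left
container 6: place 9 m³, 6 m³ left
container 7: place 29 m³, 21 m³ left
container 8: place 44 m³, 6 m³ left
container 8: place 5 m³, 1 m³ left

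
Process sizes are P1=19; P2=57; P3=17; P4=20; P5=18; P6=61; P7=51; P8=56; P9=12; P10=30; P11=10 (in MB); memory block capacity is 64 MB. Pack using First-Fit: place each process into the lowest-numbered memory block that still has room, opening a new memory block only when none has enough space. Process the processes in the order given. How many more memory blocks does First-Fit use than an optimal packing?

First-Fit: [19,17,20] [57] [18,12,30] [61] [51,10] [56] → 6 memory blocks.
Total size 351 MB; any packing needs at least ⌈351/64⌉ = 6 memory blocks.
So 6 is already optimal.

0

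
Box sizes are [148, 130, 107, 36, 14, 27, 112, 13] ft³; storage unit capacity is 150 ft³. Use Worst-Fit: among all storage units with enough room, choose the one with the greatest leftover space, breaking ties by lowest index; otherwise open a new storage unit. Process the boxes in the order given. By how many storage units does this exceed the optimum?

1

Worst-Fit: [148] [130,14] [107,36] [27,112] [13] → 5 storage units.
Total size 587 ft³; any packing needs at least ⌈587/150⌉ = 4 storage units.
An optimal packing achieves that bound: [148] [130,14] [112,36] [107,27,13] → 4 storage units.
Excess: 5 − 4 = 1.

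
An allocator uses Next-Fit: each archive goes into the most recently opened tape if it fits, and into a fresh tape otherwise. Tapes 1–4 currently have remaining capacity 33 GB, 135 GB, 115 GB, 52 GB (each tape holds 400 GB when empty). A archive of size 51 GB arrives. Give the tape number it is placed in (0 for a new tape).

4

Next-Fit only looks at tape 4, which has 52 GB free.
51 GB fits there.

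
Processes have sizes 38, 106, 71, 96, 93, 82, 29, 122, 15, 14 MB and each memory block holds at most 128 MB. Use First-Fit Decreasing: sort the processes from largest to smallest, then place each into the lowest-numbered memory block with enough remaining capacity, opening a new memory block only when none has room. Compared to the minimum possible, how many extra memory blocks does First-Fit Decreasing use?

First-Fit Decreasing: [122] [106,15] [96,29] [93,14] [82,38] [71] → 6 memory blocks.
Total size 666 MB; any packing needs at least ⌈666/128⌉ = 6 memory blocks.
So 6 is already optimal.

0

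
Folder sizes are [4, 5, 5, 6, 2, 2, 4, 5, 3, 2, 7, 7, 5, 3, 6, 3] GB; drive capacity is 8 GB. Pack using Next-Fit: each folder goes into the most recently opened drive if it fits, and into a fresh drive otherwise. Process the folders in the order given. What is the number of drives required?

12

4 GB → drive 1 (remaining 4 GB)
5 GB → drive 2 (remaining 3 GB)
5 GB → drive 3 (remaining 3 GB)
6 GB → drive 4 (remaining 2 GB)
2 GB → drive 4 (remaining 0 GB)
2 GB → drive 5 (remaining 6 GB)
4 GB → drive 5 (remaining 2 GB)
5 GB → drive 6 (remaining 3 GB)
3 GB → drive 6 (remaining 0 GB)
2 GB → drive 7 (remaining 6 GB)
7 GB → drive 8 (remaining 1 GB)
7 GB → drive 9 (remaining 1 GB)
5 GB → drive 10 (remaining 3 GB)
3 GB → drive 10 (remaining 0 GB)
6 GB → drive 11 (remaining 2 GB)
3 GB → drive 12 (remaining 5 GB)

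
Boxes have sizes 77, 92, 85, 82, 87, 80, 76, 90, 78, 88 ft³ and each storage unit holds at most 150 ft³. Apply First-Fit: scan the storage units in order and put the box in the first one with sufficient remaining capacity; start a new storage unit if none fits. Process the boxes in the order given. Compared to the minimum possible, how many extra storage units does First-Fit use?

0

First-Fit: [77] [92] [85] [82] [87] [80] [76] [90] [78] [88] → 10 storage units.
10 boxes exceed 75 ft³ (half the capacity), and no two of those can share a storage unit, so at least 10 storage units are needed.
So 10 is already optimal.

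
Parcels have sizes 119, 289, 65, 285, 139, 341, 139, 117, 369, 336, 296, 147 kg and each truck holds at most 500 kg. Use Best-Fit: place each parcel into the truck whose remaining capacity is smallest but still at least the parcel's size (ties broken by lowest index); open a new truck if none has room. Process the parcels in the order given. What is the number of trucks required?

6 trucks

truck 1: place 119 kg, 381 kg left
truck 1: place 289 kg, 92 kg left
truck 1: place 65 kg, 27 kg left
truck 2: place 285 kg, 215 kg left
truck 2: place 139 kg, 76 kg left
truck 3: place 341 kg, 159 kg left
truck 3: place 139 kg, 20 kg left
truck 4: place 117 kg, 383 kg left
truck 4: place 369 kg, 14 kg left
truck 5: place 336 kg, 164 kg left
truck 6: place 296 kg, 204 kg left
truck 5: place 147 kg, 17 kg left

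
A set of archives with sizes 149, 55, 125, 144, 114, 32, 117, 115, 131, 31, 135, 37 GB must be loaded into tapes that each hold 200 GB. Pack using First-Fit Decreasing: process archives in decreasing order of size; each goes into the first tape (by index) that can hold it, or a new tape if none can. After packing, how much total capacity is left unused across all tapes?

Sorted descending: 149, 144, 135, 131, 125, 117, 115, 114, 55, 37, 32, 31.
149 GB → tape 1 (remaining 51 GB)
144 GB → tape 2 (remaining 56 GB)
135 GB → tape 3 (remaining 65 GB)
131 GB → tape 4 (remaining 69 GB)
125 GB → tape 5 (remaining 75 GB)
117 GB → tape 6 (remaining 83 GB)
115 GB → tape 7 (remaining 85 GB)
114 GB → tape 8 (remaining 86 GB)
55 GB → tape 2 (remaining 1 GB)
37 GB → tape 1 (remaining 14 GB)
32 GB → tape 3 (remaining 33 GB)
31 GB → tape 3 (remaining 2 GB)
8 tapes × 200 GB = 1600 GB; used 1185 GB; unused 415 GB.

415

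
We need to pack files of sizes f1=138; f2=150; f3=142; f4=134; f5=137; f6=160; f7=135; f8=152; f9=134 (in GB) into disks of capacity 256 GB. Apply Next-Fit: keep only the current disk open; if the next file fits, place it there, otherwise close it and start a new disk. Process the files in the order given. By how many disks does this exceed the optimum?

0

Next-Fit: [138] [150] [142] [134] [137] [160] [135] [152] [134] → 9 disks.
9 files exceed 128 GB (half the capacity), and no two of those can share a disk, so at least 9 disks are needed.
So 9 is already optimal.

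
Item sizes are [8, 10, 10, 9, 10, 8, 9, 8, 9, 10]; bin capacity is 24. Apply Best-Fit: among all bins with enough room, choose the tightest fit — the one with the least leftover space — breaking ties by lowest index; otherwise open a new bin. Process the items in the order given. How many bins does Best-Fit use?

8 → bin 1 (remaining 16)
10 → bin 1 (remaining 6)
10 → bin 2 (remaining 14)
9 → bin 2 (remaining 5)
10 → bin 3 (remaining 14)
8 → bin 3 (remaining 6)
9 → bin 4 (remaining 15)
8 → bin 4 (remaining 7)
9 → bin 5 (remaining 15)
10 → bin 5 (remaining 5)
Final bins: [8,10] [10,9] [10,8] [9,8] [9,10].

5 bins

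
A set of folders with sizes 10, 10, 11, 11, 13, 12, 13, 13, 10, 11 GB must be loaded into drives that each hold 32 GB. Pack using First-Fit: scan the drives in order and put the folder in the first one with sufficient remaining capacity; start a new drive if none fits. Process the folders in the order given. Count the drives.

Put 10 GB in drive 1; 22 GB remain.
Put 10 GB in drive 1; 12 GB remain.
Put 11 GB in drive 1; 1 GB remain.
Put 11 GB in drive 2; 21 GB remain.
Put 13 GB in drive 2; 8 GB remain.
Put 12 GB in drive 3; 20 GB remain.
Put 13 GB in drive 3; 7 GB remain.
Put 13 GB in drive 4; 19 GB remain.
Put 10 GB in drive 4; 9 GB remain.
Put 11 GB in drive 5; 21 GB remain.
Final drives: [10,10,11] [11,13] [12,13] [13,10] [11].

5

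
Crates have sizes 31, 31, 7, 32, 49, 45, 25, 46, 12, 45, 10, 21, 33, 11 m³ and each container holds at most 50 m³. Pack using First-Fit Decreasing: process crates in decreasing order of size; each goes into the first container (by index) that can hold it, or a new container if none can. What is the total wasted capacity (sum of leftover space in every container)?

52

Sorted descending: 49, 46, 45, 45, 33, 32, 31, 31, 25, 21, 12, 11, 10, 7.
container 1: place 49 m³, 1 m³ left
container 2: place 46 m³, 4 m³ left
container 3: place 45 m³, 5 m³ left
container 4: place 45 m³, 5 m³ left
container 5: place 33 m³, 17 m³ left
container 6: place 32 m³, 18 m³ left
container 7: place 31 m³, 19 m³ left
container 8: place 31 m³, 19 m³ left
container 9: place 25 m³, 25 m³ left
container 9: place 21 m³, 4 m³ left
container 5: place 12 m³, 5 m³ left
container 6: place 11 m³, 7 m³ left
container 7: place 10 m³, 9 m³ left
container 6: place 7 m³, 0 m³ left
9 containers × 50 m³ = 450 m³; used 398 m³; unused 52 m³.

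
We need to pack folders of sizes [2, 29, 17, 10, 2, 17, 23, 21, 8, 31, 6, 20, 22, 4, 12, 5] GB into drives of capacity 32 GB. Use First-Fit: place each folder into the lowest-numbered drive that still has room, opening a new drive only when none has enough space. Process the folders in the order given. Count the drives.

drive 1: place 2 GB, 30 GB left
drive 1: place 29 GB, 1 GB left
drive 2: place 17 GB, 15 GB left
drive 2: place 10 GB, 5 GB left
drive 2: place 2 GB, 3 GB left
drive 3: place 17 GB, 15 GB left
drive 4: place 23 GB, 9 GB left
drive 5: place 21 GB, 11 GB left
drive 3: place 8 GB, 7 GB left
drive 6: place 31 GB, 1 GB left
drive 3: place 6 GB, 1 GB left
drive 7: place 20 GB, 12 GB left
drive 8: place 22 GB, 10 GB left
drive 4: place 4 GB, 5 GB left
drive 7: place 12 GB, 0 GB left
drive 4: place 5 GB, 0 GB left
Final drives: [2,29] [17,10,2] [17,8,6] [23,4,5] [21] [31] [20,12] [22].

8 drives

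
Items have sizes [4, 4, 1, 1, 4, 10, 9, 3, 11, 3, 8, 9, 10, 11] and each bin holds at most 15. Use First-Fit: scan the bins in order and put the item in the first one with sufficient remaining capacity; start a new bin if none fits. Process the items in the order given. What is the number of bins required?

8 bins

Put 4 in bin 1; 11 remain.
Put 4 in bin 1; 7 remain.
Put 1 in bin 1; 6 remain.
Put 1 in bin 1; 5 remain.
Put 4 in bin 1; 1 remain.
Put 10 in bin 2; 5 remain.
Put 9 in bin 3; 6 remain.
Put 3 in bin 2; 2 remain.
Put 11 in bin 4; 4 remain.
Put 3 in bin 3; 3 remain.
Put 8 in bin 5; 7 remain.
Put 9 in bin 6; 6 remain.
Put 10 in bin 7; 5 remain.
Put 11 in bin 8; 4 remain.
Final bins: [4,4,1,1,4] [10,3] [9,3] [11] [8] [9] [10] [11].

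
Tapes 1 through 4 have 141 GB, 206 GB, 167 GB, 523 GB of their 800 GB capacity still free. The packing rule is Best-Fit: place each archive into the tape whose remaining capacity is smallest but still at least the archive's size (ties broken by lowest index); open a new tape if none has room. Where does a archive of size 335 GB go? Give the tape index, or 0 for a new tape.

4

Tapes with room: tape 4 (523 GB).
Tightest fit is tape 4 with 523 GB free.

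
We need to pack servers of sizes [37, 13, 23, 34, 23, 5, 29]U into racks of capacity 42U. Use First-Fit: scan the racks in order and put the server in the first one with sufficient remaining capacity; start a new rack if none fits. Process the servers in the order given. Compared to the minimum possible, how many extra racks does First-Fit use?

First-Fit: [37,5] [13,23] [34] [23] [29] → 5 racks.
5 servers exceed 21U (half the capacity), and no two of those can share a rack, so at least 5 racks are needed.
So 5 is already optimal.

0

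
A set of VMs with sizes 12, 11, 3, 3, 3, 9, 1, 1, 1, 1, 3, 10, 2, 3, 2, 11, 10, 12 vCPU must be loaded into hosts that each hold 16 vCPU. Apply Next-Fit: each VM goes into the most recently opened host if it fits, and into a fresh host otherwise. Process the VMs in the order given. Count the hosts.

host 1: place 12 vCPU, 4 vCPU left
host 2: place 11 vCPU, 5 vCPU left
host 2: place 3 vCPU, 2 vCPU left
host 3: place 3 vCPU, 13 vCPU left
host 3: place 3 vCPU, 10 vCPU left
host 3: place 9 vCPU, 1 vCPU left
host 3: place 1 vCPU, 0 vCPU left
host 4: place 1 vCPU, 15 vCPU left
host 4: place 1 vCPU, 14 vCPU left
host 4: place 1 vCPU, 13 vCPU left
host 4: place 3 vCPU, 10 vCPU left
host 4: place 10 vCPU, 0 vCPU left
host 5: place 2 vCPU, 14 vCPU left
host 5: place 3 vCPU, 11 vCPU left
host 5: place 2 vCPU, 9 vCPU left
host 6: place 11 vCPU, 5 vCPU left
host 7: place 10 vCPU, 6 vCPU left
host 8: place 12 vCPU, 4 vCPU left
Final hosts: [12] [11,3] [3,3,9,1] [1,1,1,3,10] [2,3,2] [11] [10] [12].

8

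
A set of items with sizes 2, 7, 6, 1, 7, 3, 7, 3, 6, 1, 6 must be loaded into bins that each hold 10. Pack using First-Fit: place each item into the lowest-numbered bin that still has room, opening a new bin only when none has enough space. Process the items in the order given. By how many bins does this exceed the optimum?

First-Fit: [2,7,1] [6,3,1] [7,3] [7] [6] [6] → 6 bins.
6 items exceed 5 (half the capacity), and no two of those can share a bin, so at least 6 bins are needed.
So 6 is already optimal.

0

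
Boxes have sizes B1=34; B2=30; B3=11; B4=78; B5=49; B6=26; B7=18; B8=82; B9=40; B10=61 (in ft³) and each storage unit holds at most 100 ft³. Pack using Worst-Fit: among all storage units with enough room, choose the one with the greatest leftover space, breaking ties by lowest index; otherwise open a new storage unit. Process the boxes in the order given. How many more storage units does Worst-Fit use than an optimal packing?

Worst-Fit: [34,30,11,18] [78] [49,26] [82] [40] [61] → 6 storage units.
Total size 429 ft³; any packing needs at least ⌈429/100⌉ = 5 storage units.
An optimal packing achieves that bound: [82,18] [78,11] [61,34] [49,40] [30,26] → 5 storage units.
Excess: 6 − 5 = 1.

1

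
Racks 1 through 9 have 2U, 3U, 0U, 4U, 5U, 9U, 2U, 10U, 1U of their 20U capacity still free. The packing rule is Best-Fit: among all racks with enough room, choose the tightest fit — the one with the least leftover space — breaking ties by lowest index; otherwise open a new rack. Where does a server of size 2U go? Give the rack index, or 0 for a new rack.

Racks with room: rack 1 (2U), rack 2 (3U), rack 4 (4U), rack 5 (5U), rack 6 (9U), rack 7 (2U), rack 8 (10U).
Tightest fit is rack 1 with 2U free.

1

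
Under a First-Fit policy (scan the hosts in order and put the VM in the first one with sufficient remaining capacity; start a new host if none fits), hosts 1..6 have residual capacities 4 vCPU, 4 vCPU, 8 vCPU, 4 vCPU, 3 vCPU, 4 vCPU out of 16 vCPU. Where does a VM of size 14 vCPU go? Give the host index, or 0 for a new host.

0

No host has ≥ 14 vCPU free, so a new host is opened.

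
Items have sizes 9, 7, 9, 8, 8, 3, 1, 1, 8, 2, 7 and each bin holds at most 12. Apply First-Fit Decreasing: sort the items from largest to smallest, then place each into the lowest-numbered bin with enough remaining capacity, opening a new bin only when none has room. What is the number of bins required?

7

Sorted descending: 9, 9, 8, 8, 8, 7, 7, 3, 2, 1, 1.
bin 1: place 9, 3 left
bin 2: place 9, 3 left
bin 3: place 8, 4 left
bin 4: place 8, 4 left
bin 5: place 8, 4 left
bin 6: place 7, 5 left
bin 7: place 7, 5 left
bin 1: place 3, 0 left
bin 2: place 2, 1 left
bin 2: place 1, 0 left
bin 3: place 1, 3 left
Final bins: [9,3] [9,2,1] [8,1] [8] [8] [7] [7].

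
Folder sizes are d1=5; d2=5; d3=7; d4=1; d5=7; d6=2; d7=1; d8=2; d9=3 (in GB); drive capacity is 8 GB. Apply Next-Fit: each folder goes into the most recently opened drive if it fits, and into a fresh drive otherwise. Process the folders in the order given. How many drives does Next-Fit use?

5

drive 1: place d1 (5 GB), 3 GB left
drive 2: place d2 (5 GB), 3 GB left
drive 3: place d3 (7 GB), 1 GB left
drive 3: place d4 (1 GB), 0 GB left
drive 4: place d5 (7 GB), 1 GB left
drive 5: place d6 (2 GB), 6 GB left
drive 5: place d7 (1 GB), 5 GB left
drive 5: place d8 (2 GB), 3 GB left
drive 5: place d9 (3 GB), 0 GB left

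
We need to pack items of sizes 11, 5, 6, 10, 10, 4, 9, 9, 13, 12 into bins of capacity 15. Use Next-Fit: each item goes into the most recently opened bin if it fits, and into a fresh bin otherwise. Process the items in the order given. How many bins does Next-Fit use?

11 → bin 1 (remaining 4)
5 → bin 2 (remaining 10)
6 → bin 2 (remaining 4)
10 → bin 3 (remaining 5)
10 → bin 4 (remaining 5)
4 → bin 4 (remaining 1)
9 → bin 5 (remaining 6)
9 → bin 6 (remaining 6)
13 → bin 7 (remaining 2)
12 → bin 8 (remaining 3)
Final bins: [11] [5,6] [10] [10,4] [9] [9] [13] [12].

8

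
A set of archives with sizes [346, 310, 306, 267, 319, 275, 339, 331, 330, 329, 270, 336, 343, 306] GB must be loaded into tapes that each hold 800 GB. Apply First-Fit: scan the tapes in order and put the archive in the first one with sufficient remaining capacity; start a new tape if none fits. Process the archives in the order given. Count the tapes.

346 GB → tape 1 (remaining 454 GB)
310 GB → tape 1 (remaining 144 GB)
306 GB → tape 2 (remaining 494 GB)
267 GB → tape 2 (remaining 227 GB)
319 GB → tape 3 (remaining 481 GB)
275 GB → tape 3 (remaining 206 GB)
339 GB → tape 4 (remaining 461 GB)
331 GB → tape 4 (remaining 130 GB)
330 GB → tape 5 (remaining 470 GB)
329 GB → tape 5 (remaining 141 GB)
270 GB → tape 6 (remaining 530 GB)
336 GB → tape 6 (remaining 194 GB)
343 GB → tape 7 (remaining 457 GB)
306 GB → tape 7 (remaining 151 GB)
Final tapes: [346,310] [306,267] [319,275] [339,331] [330,329] [270,336] [343,306].

7 tapes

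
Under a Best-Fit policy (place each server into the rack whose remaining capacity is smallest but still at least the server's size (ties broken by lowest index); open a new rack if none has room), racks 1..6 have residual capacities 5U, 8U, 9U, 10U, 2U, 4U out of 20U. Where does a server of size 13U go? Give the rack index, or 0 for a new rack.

No rack has ≥ 13U free, so a new rack is opened.

0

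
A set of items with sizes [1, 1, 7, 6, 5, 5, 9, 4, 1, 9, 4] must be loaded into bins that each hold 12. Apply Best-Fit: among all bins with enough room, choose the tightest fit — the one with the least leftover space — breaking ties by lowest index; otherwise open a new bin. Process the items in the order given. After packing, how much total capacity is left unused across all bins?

20

Put 1 in bin 1; 11 remain.
Put 1 in bin 1; 10 remain.
Put 7 in bin 1; 3 remain.
Put 6 in bin 2; 6 remain.
Put 5 in bin 2; 1 remain.
Put 5 in bin 3; 7 remain.
Put 9 in bin 4; 3 remain.
Put 4 in bin 3; 3 remain.
Put 1 in bin 2; 0 remain.
Put 9 in bin 5; 3 remain.
Put 4 in bin 6; 8 remain.
6 bins × 12 = 72; used 52; unused 20.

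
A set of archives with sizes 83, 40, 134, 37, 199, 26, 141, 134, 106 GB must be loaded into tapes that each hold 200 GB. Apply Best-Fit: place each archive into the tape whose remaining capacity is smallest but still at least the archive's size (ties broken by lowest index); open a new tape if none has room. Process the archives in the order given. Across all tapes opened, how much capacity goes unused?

83 GB → tape 1 (remaining 117 GB)
40 GB → tape 1 (remaining 77 GB)
134 GB → tape 2 (remaining 66 GB)
37 GB → tape 2 (remaining 29 GB)
199 GB → tape 3 (remaining 1 GB)
26 GB → tape 2 (remaining 3 GB)
141 GB → tape 4 (remaining 59 GB)
134 GB → tape 5 (remaining 66 GB)
106 GB → tape 6 (remaining 94 GB)
6 tapes × 200 GB = 1200 GB; used 900 GB; unused 300 GB.

300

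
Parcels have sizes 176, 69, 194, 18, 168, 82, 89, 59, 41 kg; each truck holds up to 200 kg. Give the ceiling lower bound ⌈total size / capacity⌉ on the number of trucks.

Total size = 176 + 69 + 194 + 18 + 168 + 82 + 89 + 59 + 41 = 896 kg.
⌈896 / 200⌉ = 5.

5 trucks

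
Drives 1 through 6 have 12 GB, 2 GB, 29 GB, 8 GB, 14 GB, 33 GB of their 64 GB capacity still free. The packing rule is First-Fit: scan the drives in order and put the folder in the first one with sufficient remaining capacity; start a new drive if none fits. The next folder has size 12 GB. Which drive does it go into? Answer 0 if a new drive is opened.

Drives with room: drive 1 (12 GB), drive 3 (29 GB), drive 5 (14 GB), drive 6 (33 GB).
The first with room is drive 1.

1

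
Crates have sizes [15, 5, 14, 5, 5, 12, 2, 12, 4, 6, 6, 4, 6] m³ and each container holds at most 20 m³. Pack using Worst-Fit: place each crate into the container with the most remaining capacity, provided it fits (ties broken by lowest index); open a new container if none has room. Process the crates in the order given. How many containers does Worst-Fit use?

6

Put 15 m³ in container 1; 5 m³ remain.
Put 5 m³ in container 1; 0 m³ remain.
Put 14 m³ in container 2; 6 m³ remain.
Put 5 m³ in container 2; 1 m³ remain.
Put 5 m³ in container 3; 15 m³ remain.
Put 12 m³ in container 3; 3 m³ remain.
Put 2 m³ in container 3; 1 m³ remain.
Put 12 m³ in container 4; 8 m³ remain.
Put 4 m³ in container 4; 4 m³ remain.
Put 6 m³ in container 5; 14 m³ remain.
Put 6 m³ in container 5; 8 m³ remain.
Put 4 m³ in container 5; 4 m³ remain.
Put 6 m³ in container 6; 14 m³ remain.
Final containers: [15,5] [14,5] [5,12,2] [12,4] [6,6,4] [6].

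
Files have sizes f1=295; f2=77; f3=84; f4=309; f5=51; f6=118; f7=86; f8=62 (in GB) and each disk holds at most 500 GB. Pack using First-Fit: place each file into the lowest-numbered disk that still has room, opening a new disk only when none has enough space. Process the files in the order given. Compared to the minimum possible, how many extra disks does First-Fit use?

0

First-Fit: [295,77,84] [309,51,118] [86,62] → 3 disks.
Total size 1082 GB; any packing needs at least ⌈1082/500⌉ = 3 disks.
So 3 is already optimal.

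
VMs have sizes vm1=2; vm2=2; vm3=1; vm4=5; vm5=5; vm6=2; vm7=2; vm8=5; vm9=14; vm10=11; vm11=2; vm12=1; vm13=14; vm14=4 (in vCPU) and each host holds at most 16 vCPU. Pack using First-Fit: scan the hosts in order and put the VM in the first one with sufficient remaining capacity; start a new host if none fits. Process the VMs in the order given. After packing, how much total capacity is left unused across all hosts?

10

Put vm1 (2 vCPU) in host 1; 14 vCPU remain.
Put vm2 (2 vCPU) in host 1; 12 vCPU remain.
Put vm3 (1 vCPU) in host 1; 11 vCPU remain.
Put vm4 (5 vCPU) in host 1; 6 vCPU remain.
Put vm5 (5 vCPU) in host 1; 1 vCPU remain.
Put vm6 (2 vCPU) in host 2; 14 vCPU remain.
Put vm7 (2 vCPU) in host 2; 12 vCPU remain.
Put vm8 (5 vCPU) in host 2; 7 vCPU remain.
Put vm9 (14 vCPU) in host 3; 2 vCPU remain.
Put vm10 (11 vCPU) in host 4; 5 vCPU remain.
Put vm11 (2 vCPU) in host 2; 5 vCPU remain.
Put vm12 (1 vCPU) in host 1; 0 vCPU remain.
Put vm13 (14 vCPU) in host 5; 2 vCPU remain.
Put vm14 (4 vCPU) in host 2; 1 vCPU remain.
5 hosts × 16 vCPU = 80 vCPU; used 70 vCPU; unused 10 vCPU.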